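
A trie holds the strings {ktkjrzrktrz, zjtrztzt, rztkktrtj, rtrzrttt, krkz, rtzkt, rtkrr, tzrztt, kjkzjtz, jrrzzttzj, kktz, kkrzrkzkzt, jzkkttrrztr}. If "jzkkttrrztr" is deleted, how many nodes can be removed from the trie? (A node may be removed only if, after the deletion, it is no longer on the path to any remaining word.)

10

After clearing the end-marker at "jzkkttrrztr", prune upward until reaching a node still needed by another word.
The suffix "zkkttrrztr" (10 nodes) is used only by "jzkkttrrztr"; the node for "j" still has the child "r", so pruning stops there.
Nodes removed: 10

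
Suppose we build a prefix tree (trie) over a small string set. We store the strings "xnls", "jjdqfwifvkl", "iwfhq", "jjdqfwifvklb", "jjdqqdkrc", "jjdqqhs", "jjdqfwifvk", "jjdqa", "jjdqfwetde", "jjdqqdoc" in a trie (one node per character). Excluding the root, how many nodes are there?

Count nodes per top-level branch (shared prefixes stored once):
  'i'-branch (iwfhq): 5 nodes
  'j'-branch (jjdqa, jjdqfwetde, jjdqfwifvk, jjdqfwifvkl, jjdqfwifvklb, jjdqqdkrc, jjdqqdoc, jjdqqhs): 26 nodes
  'x'-branch (xnls): 4 nodes
Sum: 35

35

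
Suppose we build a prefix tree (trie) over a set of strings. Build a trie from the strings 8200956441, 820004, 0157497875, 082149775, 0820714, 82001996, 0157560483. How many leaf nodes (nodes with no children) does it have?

Leaves are exactly the stored words that no other stored word extends.
Those words: "0157497875", "0157560483", "0820714", "082149775", "820004", "82001996", "8200956441"
Leaf count: 7

7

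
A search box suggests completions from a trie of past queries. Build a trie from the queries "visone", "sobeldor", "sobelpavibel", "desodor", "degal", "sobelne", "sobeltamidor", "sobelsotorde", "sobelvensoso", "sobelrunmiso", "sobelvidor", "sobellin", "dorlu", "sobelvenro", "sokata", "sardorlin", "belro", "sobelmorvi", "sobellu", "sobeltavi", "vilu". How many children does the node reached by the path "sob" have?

1

The children of the "sob" node are the distinct next characters among strings starting with "sob".
Characters that immediately follow "sob" among the stored strings: {e}.
That node has 1 child edge.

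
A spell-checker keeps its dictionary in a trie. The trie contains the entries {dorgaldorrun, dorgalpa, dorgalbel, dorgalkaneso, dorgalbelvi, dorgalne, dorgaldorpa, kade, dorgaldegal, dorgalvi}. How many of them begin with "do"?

Walk to "do"; the words in its subtree are exactly those with that prefix.
Matches: "dorgalbel", "dorgalbelvi", "dorgaldegal", "dorgaldorpa", "dorgaldorrun", "dorgalkaneso", "dorgalne", "dorgalpa", "dorgalvi"
Count: 9

9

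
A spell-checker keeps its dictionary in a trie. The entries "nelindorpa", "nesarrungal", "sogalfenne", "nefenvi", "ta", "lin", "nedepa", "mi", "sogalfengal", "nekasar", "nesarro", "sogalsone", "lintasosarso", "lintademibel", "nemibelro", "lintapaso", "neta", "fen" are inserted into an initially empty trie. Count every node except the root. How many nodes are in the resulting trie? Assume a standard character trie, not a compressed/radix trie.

90

Count nodes per top-level branch (shared prefixes stored once):
  'f'-branch (fen): 3 nodes
  'l'-branch (lin, lintademibel, lintapaso, lintasosarso): 23 nodes
  'm'-branch (mi): 2 nodes
  'n'-branch (nedepa, nefenvi, nekasar, nelindorpa, nemibelro, nesarro, nesarrungal, neta): 43 nodes
  's'-branch (sogalfengal, sogalfenne, sogalsone): 17 nodes
  't'-branch (ta): 2 nodes
Sum: 90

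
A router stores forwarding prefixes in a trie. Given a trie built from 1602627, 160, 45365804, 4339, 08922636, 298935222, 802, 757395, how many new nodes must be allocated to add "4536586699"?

4

The longest prefix of "4536586699" already in the trie is "453658" (length 6).
New nodes needed: |"4536586699"| − 6 = 10 − 6 = 4.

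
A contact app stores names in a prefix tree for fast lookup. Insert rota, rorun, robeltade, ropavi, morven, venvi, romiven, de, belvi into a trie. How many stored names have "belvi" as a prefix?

Walk to "belvi"; the words in its subtree are exactly those with that prefix.
Matches: "belvi"
Count: 1

1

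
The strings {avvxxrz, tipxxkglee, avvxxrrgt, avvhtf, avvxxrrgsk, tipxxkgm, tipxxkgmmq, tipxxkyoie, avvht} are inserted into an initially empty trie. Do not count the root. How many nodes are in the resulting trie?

32

Trace insertions, counting only characters that open a new branch:
  "avvxxrz" → 7 new (a, v, v, x, x, r, z)
  "tipxxkglee" → 10 new (t, i, p, x, x, k, g, l, e, e)
  "avvxxrrgt" → prefix "avvxxr" already present; 3 new (r, g, t)
  "avvhtf" → prefix "avv" already present; 3 new (h, t, f)
  "avvxxrrgsk" → prefix "avvxxrrg" already present; 2 new (s, k)
  "tipxxkgm" → prefix "tipxxkg" already present; 1 new (m)
  "tipxxkgmmq" → prefix "tipxxkgm" already present; 2 new (m, q)
  "tipxxkyoie" → prefix "tipxxk" already present; 4 new (y, o, i, e)
  "avvht" → prefix "avvht" already present; 0 new (none)
Total nodes = 7 + 10 + 3 + 3 + 2 + 1 + 2 + 4 + 0 = 32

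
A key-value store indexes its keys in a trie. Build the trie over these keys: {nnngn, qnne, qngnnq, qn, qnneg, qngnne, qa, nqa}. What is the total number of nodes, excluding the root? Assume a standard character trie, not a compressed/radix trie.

18

Insert word by word; a character creates a node only if that edge doesn't already exist:
  "nnngn" → 5 new (n, n, n, g, n)
  "qnne" → 4 new (q, n, n, e)
  "qngnnq" → prefix "qn" already present; 4 new (g, n, n, q)
  "qn" → prefix "qn" already present; 0 new (none)
  "qnneg" → prefix "qnne" already present; 1 new (g)
  "qngnne" → prefix "qngnn" already present; 1 new (e)
  "qa" → prefix "q" already present; 1 new (a)
  "nqa" → prefix "n" already present; 2 new (q, a)
Total nodes = 5 + 4 + 4 + 0 + 1 + 1 + 1 + 2 = 18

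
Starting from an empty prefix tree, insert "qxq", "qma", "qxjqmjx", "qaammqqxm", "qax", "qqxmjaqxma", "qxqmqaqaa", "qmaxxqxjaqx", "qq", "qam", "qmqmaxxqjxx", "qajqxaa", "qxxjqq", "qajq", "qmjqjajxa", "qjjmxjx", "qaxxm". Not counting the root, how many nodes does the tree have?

Trace insertions, counting only characters that open a new branch:
  "qxq" → 3 new (q, x, q)
  "qma" → prefix "q" already present; 2 new (m, a)
  "qxjqmjx" → prefix "qx" already present; 5 new (j, q, m, j, x)
  "qaammqqxm" → prefix "q" already present; 8 new (a, a, m, m, q, q, x, m)
  "qax" → prefix "qa" already present; 1 new (x)
  "qqxmjaqxma" → prefix "q" already present; 9 new (q, x, m, j, a, q, x, m, a)
  "qxqmqaqaa" → prefix "qxq" already present; 6 new (m, q, a, q, a, a)
  "qmaxxqxjaqx" → prefix "qma" already present; 8 new (x, x, q, x, j, a, q, x)
  "qq" → prefix "qq" already present; 0 new (none)
  "qam" → prefix "qa" already present; 1 new (m)
  "qmqmaxxqjxx" → prefix "qm" already present; 9 new (q, m, a, x, x, q, j, x, x)
  "qajqxaa" → prefix "qa" already present; 5 new (j, q, x, a, a)
  "qxxjqq" → prefix "qx" already present; 4 new (x, j, q, q)
  "qajq" → prefix "qajq" already present; 0 new (none)
  "qmjqjajxa" → prefix "qm" already present; 7 new (j, q, j, a, j, x, a)
  "qjjmxjx" → prefix "q" already present; 6 new (j, j, m, x, j, x)
  "qaxxm" → prefix "qax" already present; 2 new (x, m)
Total nodes = 3 + 2 + 5 + 8 + 1 + 9 + 6 + 8 + 0 + 1 + 9 + 5 + 4 + 0 + 7 + 6 + 2 = 76

76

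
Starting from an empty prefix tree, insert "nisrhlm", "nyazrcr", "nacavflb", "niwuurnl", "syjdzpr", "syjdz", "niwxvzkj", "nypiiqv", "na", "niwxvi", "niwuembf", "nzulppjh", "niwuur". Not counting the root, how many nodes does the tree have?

55

For each word, the new-node count is its length minus the longest prefix already in the trie:
  "nisrhlm" → 7 new (n, i, s, r, h, l, m)
  "nyazrcr" → prefix "n" already present; 6 new (y, a, z, r, c, r)
  "nacavflb" → prefix "n" already present; 7 new (a, c, a, v, f, l, b)
  "niwuurnl" → prefix "ni" already present; 6 new (w, u, u, r, n, l)
  "syjdzpr" → 7 new (s, y, j, d, z, p, r)
  "syjdz" → prefix "syjdz" already present; 0 new (none)
  "niwxvzkj" → prefix "niw" already present; 5 new (x, v, z, k, j)
  "nypiiqv" → prefix "ny" already present; 5 new (p, i, i, q, v)
  "na" → prefix "na" already present; 0 new (none)
  "niwxvi" → prefix "niwxv" already present; 1 new (i)
  "niwuembf" → prefix "niwu" already present; 4 new (e, m, b, f)
  "nzulppjh" → prefix "n" already present; 7 new (z, u, l, p, p, j, h)
  "niwuur" → prefix "niwuur" already present; 0 new (none)
Total nodes = 7 + 6 + 7 + 6 + 7 + 0 + 5 + 5 + 0 + 1 + 4 + 7 + 0 = 55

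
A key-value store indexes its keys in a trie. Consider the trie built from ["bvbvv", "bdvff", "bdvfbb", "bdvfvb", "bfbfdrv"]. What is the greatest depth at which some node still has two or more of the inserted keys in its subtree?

4

Look for the deepest trie node that still has at least two words in its subtree.
"bdvfbb" and "bdvff" agree on "bdvf" (4 characters) before diverging; nothing deeper is shared.
Longest shared-prefix length: 4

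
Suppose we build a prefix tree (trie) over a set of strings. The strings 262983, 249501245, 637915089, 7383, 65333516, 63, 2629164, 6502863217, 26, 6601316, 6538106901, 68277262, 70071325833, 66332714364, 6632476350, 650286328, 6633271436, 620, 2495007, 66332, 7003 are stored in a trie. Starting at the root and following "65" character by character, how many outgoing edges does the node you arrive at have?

2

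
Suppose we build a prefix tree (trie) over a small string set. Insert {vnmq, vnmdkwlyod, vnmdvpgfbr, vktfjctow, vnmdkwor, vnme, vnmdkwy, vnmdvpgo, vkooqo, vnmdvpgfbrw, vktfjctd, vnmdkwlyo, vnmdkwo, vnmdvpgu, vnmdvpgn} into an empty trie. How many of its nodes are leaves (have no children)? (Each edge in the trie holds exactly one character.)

Leaves are exactly the stored words that no other stored word extends.
Those words: "vkooqo", "vktfjctd", "vktfjctow", "vnmdkwlyod", "vnmdkwor", "vnmdkwy", "vnmdvpgfbrw", "vnmdvpgn", "vnmdvpgo", "vnmdvpgu", "vnme", "vnmq"
Leaf count: 12

12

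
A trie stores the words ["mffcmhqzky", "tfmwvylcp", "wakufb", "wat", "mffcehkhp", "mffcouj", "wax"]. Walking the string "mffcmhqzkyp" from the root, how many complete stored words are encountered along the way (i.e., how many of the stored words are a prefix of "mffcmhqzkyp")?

1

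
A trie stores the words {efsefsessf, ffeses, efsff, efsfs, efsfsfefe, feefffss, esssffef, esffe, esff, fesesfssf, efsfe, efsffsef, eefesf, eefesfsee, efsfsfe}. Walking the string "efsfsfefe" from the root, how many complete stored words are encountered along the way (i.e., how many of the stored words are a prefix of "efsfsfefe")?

3

Traverse "efsfsfefe" character by character; count nodes along the way that are marked as word ends.
Prefixes of the query that are stored words: "efsfs", "efsfsfe", "efsfsfefe"
Count: 3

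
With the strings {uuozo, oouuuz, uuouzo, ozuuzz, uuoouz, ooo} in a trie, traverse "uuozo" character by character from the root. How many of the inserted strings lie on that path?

1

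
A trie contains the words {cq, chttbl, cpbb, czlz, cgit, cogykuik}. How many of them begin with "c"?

Traverse to the node for "c", then collect every word in that subtree.
Words under "c": cgit, chttbl, cogykuik, cpbb, cq, czlz
Count: 6

6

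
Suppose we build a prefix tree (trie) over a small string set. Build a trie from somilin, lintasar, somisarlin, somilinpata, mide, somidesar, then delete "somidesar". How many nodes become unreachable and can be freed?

Walk "somidesar" from the leaf back toward the root, removing each node that no remaining word uses.
The suffix "desar" (5 nodes) is used only by "somidesar"; the node for "somi" still has the child "l", so pruning stops there.
Nodes removed: 5

5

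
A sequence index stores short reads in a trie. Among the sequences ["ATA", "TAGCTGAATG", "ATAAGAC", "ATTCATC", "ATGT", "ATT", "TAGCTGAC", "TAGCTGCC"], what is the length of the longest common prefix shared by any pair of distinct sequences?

Equivalently: take the maximum, over all pairs, of their longest common prefix length.
"TAGCTGAATG" and "TAGCTGAC" agree on "TAGCTGA" (7 characters) before diverging; nothing deeper is shared.
Longest shared-prefix length: 7

7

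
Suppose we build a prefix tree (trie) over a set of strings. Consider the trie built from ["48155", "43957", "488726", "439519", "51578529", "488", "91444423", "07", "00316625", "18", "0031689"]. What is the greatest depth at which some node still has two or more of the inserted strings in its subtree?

5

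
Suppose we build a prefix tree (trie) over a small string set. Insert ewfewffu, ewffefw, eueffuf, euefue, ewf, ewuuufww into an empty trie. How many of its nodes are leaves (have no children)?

5

A leaf is a node with no children — equivalently, the end of a word that is not a proper prefix of any other stored word.
Those words: "eueffuf", "euefue", "ewfewffu", "ewffefw", "ewuuufww"
Leaf count: 5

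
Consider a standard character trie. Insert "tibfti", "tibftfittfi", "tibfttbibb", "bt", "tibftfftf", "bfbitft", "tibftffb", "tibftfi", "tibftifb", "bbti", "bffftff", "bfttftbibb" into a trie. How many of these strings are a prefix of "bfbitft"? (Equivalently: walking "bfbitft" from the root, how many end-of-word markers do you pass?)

Walk "bfbitft" from the root; an end-of-word marker is hit whenever a stored word is a prefix of "bfbitft".
Prefixes of the query that are stored words: "bfbitft"
Count: 1

1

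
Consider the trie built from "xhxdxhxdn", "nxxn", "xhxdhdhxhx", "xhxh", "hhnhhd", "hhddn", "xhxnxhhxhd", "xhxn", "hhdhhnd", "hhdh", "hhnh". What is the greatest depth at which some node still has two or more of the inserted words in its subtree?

4

Look for the deepest trie node that still has at least two words in its subtree.
e.g. "hhdh" and "hhdhhnd" share the prefix "hhdh" of length 4; no pair shares a longer one.
Longest shared-prefix length: 4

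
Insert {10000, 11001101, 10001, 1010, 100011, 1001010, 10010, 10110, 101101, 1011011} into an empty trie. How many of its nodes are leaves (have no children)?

6

A leaf is a node with no children — equivalently, the end of a word that is not a proper prefix of any other stored word.
Those words: "10000", "100011", "1001010", "1010", "1011011", "11001101"
Leaf count: 6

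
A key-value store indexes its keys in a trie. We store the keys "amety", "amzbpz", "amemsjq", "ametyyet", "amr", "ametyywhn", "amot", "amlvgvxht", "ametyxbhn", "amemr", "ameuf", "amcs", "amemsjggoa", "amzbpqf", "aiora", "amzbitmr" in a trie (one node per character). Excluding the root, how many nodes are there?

Count nodes per top-level branch (shared prefixes stored once):
  'a'-branch (aiora, amcs, amemr, amemsjggoa, amemsjq, amety, ametyxbhn, ametyyet, ametyywhn, ameuf, amlvgvxht, amot, amr, amzbitmr, amzbpqf, amzbpz): 52 nodes
Sum: 52

52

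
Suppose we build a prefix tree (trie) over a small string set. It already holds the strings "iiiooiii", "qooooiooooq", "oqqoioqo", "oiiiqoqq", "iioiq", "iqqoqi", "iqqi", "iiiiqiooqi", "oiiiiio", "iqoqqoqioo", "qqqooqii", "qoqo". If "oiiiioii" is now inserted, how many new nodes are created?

3

"oiiii" is already a path in the trie; the remaining "oii" must be added.
So 8 − 5 = 3 new nodes.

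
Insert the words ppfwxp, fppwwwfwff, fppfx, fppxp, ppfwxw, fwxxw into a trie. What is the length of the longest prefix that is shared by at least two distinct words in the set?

5

Look for the deepest trie node that still has at least two words in its subtree.
e.g. "ppfwxp" and "ppfwxw" share the prefix "ppfwx" of length 5; no pair shares a longer one.
Longest shared-prefix length: 5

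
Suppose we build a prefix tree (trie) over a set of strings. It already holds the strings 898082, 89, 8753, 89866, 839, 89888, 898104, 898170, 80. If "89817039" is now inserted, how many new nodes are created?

2

"898170" is already a path in the trie; the remaining "39" must be added.
Each of the 2 remaining characters creates one node.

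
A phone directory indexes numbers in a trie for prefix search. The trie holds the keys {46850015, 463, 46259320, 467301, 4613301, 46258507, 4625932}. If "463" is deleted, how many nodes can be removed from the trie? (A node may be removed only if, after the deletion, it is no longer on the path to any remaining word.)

After clearing the end-marker at "463", prune upward until reaching a node still needed by another word.
The suffix "3" (1 node) is used only by "463"; the node for "46" still has the child "8", so pruning stops there.
Nodes removed: 1

1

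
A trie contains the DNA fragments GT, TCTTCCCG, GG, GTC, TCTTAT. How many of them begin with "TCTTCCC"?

1

Walk to "TCTTCCC"; the words in its subtree are exactly those with that prefix.
Words under "TCTTCCC": TCTTCCCG
Count: 1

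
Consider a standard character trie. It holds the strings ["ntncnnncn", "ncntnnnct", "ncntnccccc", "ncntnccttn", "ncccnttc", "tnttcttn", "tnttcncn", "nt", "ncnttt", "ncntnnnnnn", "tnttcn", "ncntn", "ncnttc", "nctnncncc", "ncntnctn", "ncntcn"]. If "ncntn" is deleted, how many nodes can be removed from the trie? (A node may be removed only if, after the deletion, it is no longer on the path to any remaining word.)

0

After clearing the end-marker at "ncntn", prune upward until reaching a node still needed by another word.
Every node on "ncntn" is still needed (e.g. by "ncntnnnct"), so nothing is freed.
Nodes removed: 0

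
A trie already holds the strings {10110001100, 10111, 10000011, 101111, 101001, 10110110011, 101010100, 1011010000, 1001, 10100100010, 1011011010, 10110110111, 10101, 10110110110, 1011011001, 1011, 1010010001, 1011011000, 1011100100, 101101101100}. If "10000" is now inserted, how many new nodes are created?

"10000" is already a full path in the trie; only an end-marker is added.
No new nodes are needed: 0.

0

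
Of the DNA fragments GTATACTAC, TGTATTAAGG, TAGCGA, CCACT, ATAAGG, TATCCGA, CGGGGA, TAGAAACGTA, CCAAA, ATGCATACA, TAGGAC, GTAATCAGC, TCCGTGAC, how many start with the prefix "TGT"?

1

Filter for entries beginning with "TGT":
Words under "TGT": TGTATTAAGG
Count: 1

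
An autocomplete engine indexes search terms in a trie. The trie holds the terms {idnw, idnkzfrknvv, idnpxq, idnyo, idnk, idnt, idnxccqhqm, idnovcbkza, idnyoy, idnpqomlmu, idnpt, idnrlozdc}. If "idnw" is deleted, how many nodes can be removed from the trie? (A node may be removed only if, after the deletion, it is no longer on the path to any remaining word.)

Walk "idnw" from the leaf back toward the root, removing each node that no remaining word uses.
The suffix "w" (1 node) is used only by "idnw"; the node for "idn" still has the child "k", so pruning stops there.
Nodes removed: 1

1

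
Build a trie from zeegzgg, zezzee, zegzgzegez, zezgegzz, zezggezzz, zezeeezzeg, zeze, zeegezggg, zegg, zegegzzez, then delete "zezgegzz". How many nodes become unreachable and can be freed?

4

Walk "zezgegzz" from the leaf back toward the root, removing each node that no remaining word uses.
The suffix "egzz" (4 nodes) is used only by "zezgegzz"; the node for "zezg" still has the child "g", so pruning stops there.
Nodes removed: 4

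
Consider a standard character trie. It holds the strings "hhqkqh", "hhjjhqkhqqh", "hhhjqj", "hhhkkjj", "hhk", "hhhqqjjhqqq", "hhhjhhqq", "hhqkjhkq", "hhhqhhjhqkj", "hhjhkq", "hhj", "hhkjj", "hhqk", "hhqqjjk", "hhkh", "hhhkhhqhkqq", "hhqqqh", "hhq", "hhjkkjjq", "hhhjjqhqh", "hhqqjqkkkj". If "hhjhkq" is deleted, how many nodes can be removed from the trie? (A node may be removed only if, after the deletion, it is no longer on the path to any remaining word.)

3

A node on "hhjhkq"'s path can go only if nothing else ends at it or branches off below it.
The suffix "hkq" (3 nodes) is used only by "hhjhkq"; the node for "hhj" still has the child "j", so pruning stops there.
Nodes removed: 3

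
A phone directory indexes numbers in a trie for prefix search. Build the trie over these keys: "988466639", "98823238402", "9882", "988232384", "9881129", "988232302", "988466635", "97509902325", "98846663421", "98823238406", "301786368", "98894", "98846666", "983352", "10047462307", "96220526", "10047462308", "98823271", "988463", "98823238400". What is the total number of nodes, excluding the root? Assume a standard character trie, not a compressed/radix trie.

77

Count nodes per top-level branch (shared prefixes stored once):
  '1'-branch (10047462307, 10047462308): 12 nodes
  '3'-branch (301786368): 9 nodes
  '9'-branch (96220526, 97509902325, 983352, 9881129, 9882, 988232302, 988232384, 98823238400, 98823238402, 98823238406, 98823271, 988463, 98846663421, 988466635, 988466639, 98846666, 98894): 56 nodes
Sum: 77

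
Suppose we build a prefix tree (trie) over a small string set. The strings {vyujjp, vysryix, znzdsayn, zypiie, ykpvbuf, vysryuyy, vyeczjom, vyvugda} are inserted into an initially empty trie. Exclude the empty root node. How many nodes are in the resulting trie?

For each word, the new-node count is its length minus the longest prefix already in the trie:
  "vyujjp" → 6 new (v, y, u, j, j, p)
  "vysryix" → prefix "vy" already present; 5 new (s, r, y, i, x)
  "znzdsayn" → 8 new (z, n, z, d, s, a, y, n)
  "zypiie" → prefix "z" already present; 5 new (y, p, i, i, e)
  "ykpvbuf" → 7 new (y, k, p, v, b, u, f)
  "vysryuyy" → prefix "vysry" already present; 3 new (u, y, y)
  "vyeczjom" → prefix "vy" already present; 6 new (e, c, z, j, o, m)
  "vyvugda" → prefix "vy" already present; 5 new (v, u, g, d, a)
Total nodes = 6 + 5 + 8 + 5 + 7 + 3 + 6 + 5 = 45

45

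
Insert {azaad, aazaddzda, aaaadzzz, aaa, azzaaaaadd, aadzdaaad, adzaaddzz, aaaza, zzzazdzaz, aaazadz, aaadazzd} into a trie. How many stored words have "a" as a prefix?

10

Traverse to the node for "a", then collect every word in that subtree.
Matches: "aaa", "aaaadzzz", "aaadazzd", "aaaza", "aaazadz", "aadzdaaad", "aazaddzda", "adzaaddzz", "azaad", "azzaaaaadd"
Count: 10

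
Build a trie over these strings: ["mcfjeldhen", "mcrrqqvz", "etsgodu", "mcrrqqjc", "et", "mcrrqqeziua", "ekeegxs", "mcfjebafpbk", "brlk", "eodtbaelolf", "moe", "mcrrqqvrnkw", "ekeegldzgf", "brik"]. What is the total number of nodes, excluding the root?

Insert word by word; a character creates a node only if that edge doesn't already exist:
  "mcfjeldhen" → 10 new (m, c, f, j, e, l, d, h, e, n)
  "mcrrqqvz" → prefix "mc" already present; 6 new (r, r, q, q, v, z)
  "etsgodu" → 7 new (e, t, s, g, o, d, u)
  "mcrrqqjc" → prefix "mcrrqq" already present; 2 new (j, c)
  "et" → prefix "et" already present; 0 new (none)
  "mcrrqqeziua" → prefix "mcrrqq" already present; 5 new (e, z, i, u, a)
  "ekeegxs" → prefix "e" already present; 6 new (k, e, e, g, x, s)
  "mcfjebafpbk" → prefix "mcfje" already present; 6 new (b, a, f, p, b, k)
  "brlk" → 4 new (b, r, l, k)
  "eodtbaelolf" → prefix "e" already present; 10 new (o, d, t, b, a, e, l, o, l, f)
  "moe" → prefix "m" already present; 2 new (o, e)
  "mcrrqqvrnkw" → prefix "mcrrqqv" already present; 4 new (r, n, k, w)
  "ekeegldzgf" → prefix "ekeeg" already present; 5 new (l, d, z, g, f)
  "brik" → prefix "br" already present; 2 new (i, k)
Total nodes = 10 + 6 + 7 + 2 + 0 + 5 + 6 + 6 + 4 + 10 + 2 + 4 + 5 + 2 = 69

69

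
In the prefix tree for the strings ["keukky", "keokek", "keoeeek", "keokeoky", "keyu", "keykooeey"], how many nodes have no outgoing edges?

A leaf is a node with no children — equivalently, the end of a word that is not a proper prefix of any other stored word.
Those words: "keoeeek", "keokek", "keokeoky", "keukky", "keykooeey", "keyu"
Leaf count: 6

6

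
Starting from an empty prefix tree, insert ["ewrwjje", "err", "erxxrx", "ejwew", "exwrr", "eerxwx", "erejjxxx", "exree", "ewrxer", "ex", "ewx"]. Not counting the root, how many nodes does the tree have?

Trie structure (* marks end of a word):
(root)
└─ e
   ├─ e
   │  └─ r
   │     └─ x
   │        └─ w
   │           └─ x *
   ├─ j
   │  └─ w
   │     └─ e
   │        └─ w *
   ├─ r
   │  ├─ e
   │  │  └─ j
   │  │     └─ j
   │  │        └─ x
   │  │           └─ x
   │  │              └─ x *
   │  ├─ r *
   │  └─ x
   │     └─ x
   │        └─ r
   │           └─ x *
   ├─ w
   │  ├─ r
   │  │  ├─ w
   │  │  │  └─ j
   │  │  │     └─ j
   │  │  │        └─ e *
   │  │  └─ x
   │  │     └─ e
   │  │        └─ r *
   │  └─ x *
   └─ x *
      ├─ r
      │  └─ e
      │     └─ e *
      └─ w
         └─ r
            └─ r *
Counting every labelled node above: 39.

39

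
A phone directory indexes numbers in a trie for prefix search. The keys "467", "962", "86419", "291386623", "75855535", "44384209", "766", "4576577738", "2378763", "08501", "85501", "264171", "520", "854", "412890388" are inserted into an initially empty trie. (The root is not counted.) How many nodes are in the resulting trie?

Insert word by word; a character creates a node only if that edge doesn't already exist:
  "467" → 3 new (4, 6, 7)
  "962" → 3 new (9, 6, 2)
  "86419" → 5 new (8, 6, 4, 1, 9)
  "291386623" → 9 new (2, 9, 1, 3, 8, 6, 6, 2, 3)
  "75855535" → 8 new (7, 5, 8, 5, 5, 5, 3, 5)
  "44384209" → prefix "4" already present; 7 new (4, 3, 8, 4, 2, 0, 9)
  "766" → prefix "7" already present; 2 new (6, 6)
  "4576577738" → prefix "4" already present; 9 new (5, 7, 6, 5, 7, 7, 7, 3, 8)
  "2378763" → prefix "2" already present; 6 new (3, 7, 8, 7, 6, 3)
  "08501" → 5 new (0, 8, 5, 0, 1)
  "85501" → prefix "8" already present; 4 new (5, 5, 0, 1)
  "264171" → prefix "2" already present; 5 new (6, 4, 1, 7, 1)
  "520" → 3 new (5, 2, 0)
  "854" → prefix "85" already present; 1 new (4)
  "412890388" → prefix "4" already present; 8 new (1, 2, 8, 9, 0, 3, 8, 8)
Total nodes = 3 + 3 + 5 + 9 + 8 + 7 + 2 + 9 + 6 + 5 + 4 + 5 + 3 + 1 + 8 = 78

78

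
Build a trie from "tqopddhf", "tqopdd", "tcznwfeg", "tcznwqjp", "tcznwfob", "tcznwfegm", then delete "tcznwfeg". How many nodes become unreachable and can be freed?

A node on "tcznwfeg"'s path can go only if nothing else ends at it or branches off below it.
Every node on "tcznwfeg" is still needed (e.g. by "tcznwfegm"), so nothing is freed.
Nodes removed: 0

0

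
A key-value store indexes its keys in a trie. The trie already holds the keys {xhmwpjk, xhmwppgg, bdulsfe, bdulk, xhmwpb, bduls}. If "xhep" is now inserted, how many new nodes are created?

2

Walking "xhep" from the root, the first 2 characters ("xh") follow existing edges; "e" is the first miss.
Each of the 2 remaining characters creates one node.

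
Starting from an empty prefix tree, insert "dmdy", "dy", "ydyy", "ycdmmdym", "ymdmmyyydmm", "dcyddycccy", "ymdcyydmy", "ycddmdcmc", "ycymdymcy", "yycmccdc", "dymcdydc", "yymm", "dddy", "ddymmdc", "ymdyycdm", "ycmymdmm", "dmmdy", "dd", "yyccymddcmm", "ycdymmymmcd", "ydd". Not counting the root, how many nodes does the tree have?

108

For each word, the new-node count is its length minus the longest prefix already in the trie:
  "dmdy" → 4 new (d, m, d, y)
  "dy" → prefix "d" already present; 1 new (y)
  "ydyy" → 4 new (y, d, y, y)
  "ycdmmdym" → prefix "y" already present; 7 new (c, d, m, m, d, y, m)
  "ymdmmyyydmm" → prefix "y" already present; 10 new (m, d, m, m, y, y, y, d, m, m)
  "dcyddycccy" → prefix "d" already present; 9 new (c, y, d, d, y, c, c, c, y)
  "ymdcyydmy" → prefix "ymd" already present; 6 new (c, y, y, d, m, y)
  "ycddmdcmc" → prefix "ycd" already present; 6 new (d, m, d, c, m, c)
  "ycymdymcy" → prefix "yc" already present; 7 new (y, m, d, y, m, c, y)
  "yycmccdc" → prefix "y" already present; 7 new (y, c, m, c, c, d, c)
  "dymcdydc" → prefix "dy" already present; 6 new (m, c, d, y, d, c)
  "yymm" → prefix "yy" already present; 2 new (m, m)
  "dddy" → prefix "d" already present; 3 new (d, d, y)
  "ddymmdc" → prefix "dd" already present; 5 new (y, m, m, d, c)
  "ymdyycdm" → prefix "ymd" already present; 5 new (y, y, c, d, m)
  "ycmymdmm" → prefix "yc" already present; 6 new (m, y, m, d, m, m)
  "dmmdy" → prefix "dm" already present; 3 new (m, d, y)
  "dd" → prefix "dd" already present; 0 new (none)
  "yyccymddcmm" → prefix "yyc" already present; 8 new (c, y, m, d, d, c, m, m)
  "ycdymmymmcd" → prefix "ycd" already present; 8 new (y, m, m, y, m, m, c, d)
  "ydd" → prefix "yd" already present; 1 new (d)
Total nodes = 4 + 1 + 4 + 7 + 10 + 9 + 6 + 6 + 7 + 7 + 6 + 2 + 3 + 5 + 5 + 6 + 3 + 0 + 8 + 8 + 1 = 108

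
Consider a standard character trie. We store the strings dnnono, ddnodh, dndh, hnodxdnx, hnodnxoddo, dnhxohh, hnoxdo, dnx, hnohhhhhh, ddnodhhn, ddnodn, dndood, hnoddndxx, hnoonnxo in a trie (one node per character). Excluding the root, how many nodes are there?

58

For each word, the new-node count is its length minus the longest prefix already in the trie:
  "dnnono" → 6 new (d, n, n, o, n, o)
  "ddnodh" → prefix "d" already present; 5 new (d, n, o, d, h)
  "dndh" → prefix "dn" already present; 2 new (d, h)
  "hnodxdnx" → 8 new (h, n, o, d, x, d, n, x)
  "hnodnxoddo" → prefix "hnod" already present; 6 new (n, x, o, d, d, o)
  "dnhxohh" → prefix "dn" already present; 5 new (h, x, o, h, h)
  "hnoxdo" → prefix "hno" already present; 3 new (x, d, o)
  "dnx" → prefix "dn" already present; 1 new (x)
  "hnohhhhhh" → prefix "hno" already present; 6 new (h, h, h, h, h, h)
  "ddnodhhn" → prefix "ddnodh" already present; 2 new (h, n)
  "ddnodn" → prefix "ddnod" already present; 1 new (n)
  "dndood" → prefix "dnd" already present; 3 new (o, o, d)
  "hnoddndxx" → prefix "hnod" already present; 5 new (d, n, d, x, x)
  "hnoonnxo" → prefix "hno" already present; 5 new (o, n, n, x, o)
Total nodes = 6 + 5 + 2 + 8 + 6 + 5 + 3 + 1 + 6 + 2 + 1 + 3 + 5 + 5 = 58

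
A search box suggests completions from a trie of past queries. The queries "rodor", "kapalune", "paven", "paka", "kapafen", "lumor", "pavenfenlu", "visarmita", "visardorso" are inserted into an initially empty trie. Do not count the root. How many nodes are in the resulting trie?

Trace insertions, counting only characters that open a new branch:
  "rodor" → 5 new (r, o, d, o, r)
  "kapalune" → 8 new (k, a, p, a, l, u, n, e)
  "paven" → 5 new (p, a, v, e, n)
  "paka" → prefix "pa" already present; 2 new (k, a)
  "kapafen" → prefix "kapa" already present; 3 new (f, e, n)
  "lumor" → 5 new (l, u, m, o, r)
  "pavenfenlu" → prefix "paven" already present; 5 new (f, e, n, l, u)
  "visarmita" → 9 new (v, i, s, a, r, m, i, t, a)
  "visardorso" → prefix "visar" already present; 5 new (d, o, r, s, o)
Total nodes = 5 + 8 + 5 + 2 + 3 + 5 + 5 + 9 + 5 = 47

47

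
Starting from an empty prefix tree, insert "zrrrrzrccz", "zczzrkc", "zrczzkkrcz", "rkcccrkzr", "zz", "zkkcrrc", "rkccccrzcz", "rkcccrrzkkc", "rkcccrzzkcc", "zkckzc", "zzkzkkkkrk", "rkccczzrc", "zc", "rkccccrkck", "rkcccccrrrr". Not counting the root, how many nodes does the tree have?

79

Trace insertions, counting only characters that open a new branch:
  "zrrrrzrccz" → 10 new (z, r, r, r, r, z, r, c, c, z)
  "zczzrkc" → prefix "z" already present; 6 new (c, z, z, r, k, c)
  "zrczzkkrcz" → prefix "zr" already present; 8 new (c, z, z, k, k, r, c, z)
  "rkcccrkzr" → 9 new (r, k, c, c, c, r, k, z, r)
  "zz" → prefix "z" already present; 1 new (z)
  "zkkcrrc" → prefix "z" already present; 6 new (k, k, c, r, r, c)
  "rkccccrzcz" → prefix "rkccc" already present; 5 new (c, r, z, c, z)
  "rkcccrrzkkc" → prefix "rkcccr" already present; 5 new (r, z, k, k, c)
  "rkcccrzzkcc" → prefix "rkcccr" already present; 5 new (z, z, k, c, c)
  "zkckzc" → prefix "zk" already present; 4 new (c, k, z, c)
  "zzkzkkkkrk" → prefix "zz" already present; 8 new (k, z, k, k, k, k, r, k)
  "rkccczzrc" → prefix "rkccc" already present; 4 new (z, z, r, c)
  "zc" → prefix "zc" already present; 0 new (none)
  "rkccccrkck" → prefix "rkccccr" already present; 3 new (k, c, k)
  "rkcccccrrrr" → prefix "rkcccc" already present; 5 new (c, r, r, r, r)
Total nodes = 10 + 6 + 8 + 9 + 1 + 6 + 5 + 5 + 5 + 4 + 8 + 4 + 0 + 3 + 5 = 79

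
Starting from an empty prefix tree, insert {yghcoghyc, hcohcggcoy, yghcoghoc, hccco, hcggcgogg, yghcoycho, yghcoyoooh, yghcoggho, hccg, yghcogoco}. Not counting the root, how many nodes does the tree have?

46

Count nodes per top-level branch (shared prefixes stored once):
  'h'-branch (hccco, hccg, hcggcgogg, hcohcggcoy): 21 nodes
  'y'-branch (yghcoggho, yghcoghoc, yghcoghyc, yghcogoco, yghcoycho, yghcoyoooh): 25 nodes
Sum: 46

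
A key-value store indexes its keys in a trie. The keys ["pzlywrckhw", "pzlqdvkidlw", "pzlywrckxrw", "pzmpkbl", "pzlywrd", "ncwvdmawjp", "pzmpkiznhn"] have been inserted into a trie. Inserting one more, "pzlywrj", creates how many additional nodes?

Walking "pzlywrj" from the root, the first 6 characters ("pzlywr") follow existing edges; "j" is the first miss.
New nodes needed: |"pzlywrj"| − 6 = 7 − 6 = 1.

1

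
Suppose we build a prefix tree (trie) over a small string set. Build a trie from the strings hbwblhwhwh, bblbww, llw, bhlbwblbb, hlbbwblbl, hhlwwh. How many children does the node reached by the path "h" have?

3

Walk "h" from the root, arriving at one node.
Characters that immediately follow "h" among the stored strings: {b, h, l}.
That node has 3 child edges.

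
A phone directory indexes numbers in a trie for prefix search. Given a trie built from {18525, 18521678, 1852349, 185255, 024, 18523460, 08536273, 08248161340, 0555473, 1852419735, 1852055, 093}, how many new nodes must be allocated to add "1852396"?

2

Walking "1852396" from the root, the first 5 characters ("18523") follow existing edges; "9" is the first miss.
Each of the 2 remaining characters creates one node.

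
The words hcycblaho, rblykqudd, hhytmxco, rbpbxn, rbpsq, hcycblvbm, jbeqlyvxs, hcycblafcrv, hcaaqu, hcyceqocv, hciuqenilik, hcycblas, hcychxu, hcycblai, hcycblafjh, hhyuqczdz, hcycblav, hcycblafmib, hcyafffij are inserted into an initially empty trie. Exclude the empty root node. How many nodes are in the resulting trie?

Trace insertions, counting only characters that open a new branch:
  "hcycblaho" → 9 new (h, c, y, c, b, l, a, h, o)
  "rblykqudd" → 9 new (r, b, l, y, k, q, u, d, d)
  "hhytmxco" → prefix "h" already present; 7 new (h, y, t, m, x, c, o)
  "rbpbxn" → prefix "rb" already present; 4 new (p, b, x, n)
  "rbpsq" → prefix "rbp" already present; 2 new (s, q)
  "hcycblvbm" → prefix "hcycbl" already present; 3 new (v, b, m)
  "jbeqlyvxs" → 9 new (j, b, e, q, l, y, v, x, s)
  "hcycblafcrv" → prefix "hcycbla" already present; 4 new (f, c, r, v)
  "hcaaqu" → prefix "hc" already present; 4 new (a, a, q, u)
  "hcyceqocv" → prefix "hcyc" already present; 5 new (e, q, o, c, v)
  "hciuqenilik" → prefix "hc" already present; 9 new (i, u, q, e, n, i, l, i, k)
  "hcycblas" → prefix "hcycbla" already present; 1 new (s)
  "hcychxu" → prefix "hcyc" already present; 3 new (h, x, u)
  "hcycblai" → prefix "hcycbla" already present; 1 new (i)
  "hcycblafjh" → prefix "hcycblaf" already present; 2 new (j, h)
  "hhyuqczdz" → prefix "hhy" already present; 6 new (u, q, c, z, d, z)
  "hcycblav" → prefix "hcycbla" already present; 1 new (v)
  "hcycblafmib" → prefix "hcycblaf" already present; 3 new (m, i, b)
  "hcyafffij" → prefix "hcy" already present; 6 new (a, f, f, f, i, j)
Total nodes = 9 + 9 + 7 + 4 + 2 + 3 + 9 + 4 + 4 + 5 + 9 + 1 + 3 + 1 + 2 + 6 + 1 + 3 + 6 = 88

88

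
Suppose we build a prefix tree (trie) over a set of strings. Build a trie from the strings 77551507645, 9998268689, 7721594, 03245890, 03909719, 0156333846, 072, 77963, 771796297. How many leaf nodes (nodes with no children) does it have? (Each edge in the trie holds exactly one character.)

9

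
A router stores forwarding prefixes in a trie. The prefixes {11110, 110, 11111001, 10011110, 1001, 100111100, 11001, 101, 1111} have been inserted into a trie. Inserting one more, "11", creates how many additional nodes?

0

"11" is already a full path in the trie; only an end-marker is added.
No new nodes are needed: 0.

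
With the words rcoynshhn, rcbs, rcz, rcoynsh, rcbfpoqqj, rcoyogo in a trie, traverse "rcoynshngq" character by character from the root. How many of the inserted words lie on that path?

Walk "rcoynshngq" from the root; an end-of-word marker is hit whenever a stored word is a prefix of "rcoynshngq".
Prefixes of the query that are stored words: "rcoynsh"
Count: 1

1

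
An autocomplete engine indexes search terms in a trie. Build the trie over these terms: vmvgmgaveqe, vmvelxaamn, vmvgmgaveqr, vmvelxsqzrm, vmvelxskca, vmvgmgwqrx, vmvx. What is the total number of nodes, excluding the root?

Trie structure (* marks end of a word):
(root)
└─ v
   └─ m
      └─ v
         ├─ e
         │  └─ l
         │     └─ x
         │        ├─ a
         │        │  └─ a
         │        │     └─ m
         │        │        └─ n *
         │        └─ s
         │           ├─ k
         │           │  └─ c
         │           │     └─ a *
         │           └─ q
         │              └─ z
         │                 └─ r
         │                    └─ m *
         ├─ g
         │  └─ m
         │     └─ g
         │        ├─ a
         │        │  └─ v
         │        │     └─ e
         │        │        └─ q
         │        │           ├─ e *
         │        │           └─ r *
         │        └─ w
         │           └─ q
         │              └─ r
         │                 └─ x *
         └─ x *
Counting every labelled node above: 32.

32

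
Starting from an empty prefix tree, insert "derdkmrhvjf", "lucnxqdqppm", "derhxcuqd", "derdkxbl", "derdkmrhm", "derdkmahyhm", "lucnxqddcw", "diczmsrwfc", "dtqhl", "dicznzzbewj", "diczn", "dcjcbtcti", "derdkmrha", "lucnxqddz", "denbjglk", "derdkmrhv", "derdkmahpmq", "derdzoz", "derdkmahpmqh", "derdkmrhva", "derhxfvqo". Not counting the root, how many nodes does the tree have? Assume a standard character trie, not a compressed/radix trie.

88

For each word, the new-node count is its length minus the longest prefix already in the trie:
  "derdkmrhvjf" → 11 new (d, e, r, d, k, m, r, h, v, j, f)
  "lucnxqdqppm" → 11 new (l, u, c, n, x, q, d, q, p, p, m)
  "derhxcuqd" → prefix "der" already present; 6 new (h, x, c, u, q, d)
  "derdkxbl" → prefix "derdk" already present; 3 new (x, b, l)
  "derdkmrhm" → prefix "derdkmrh" already present; 1 new (m)
  "derdkmahyhm" → prefix "derdkm" already present; 5 new (a, h, y, h, m)
  "lucnxqddcw" → prefix "lucnxqd" already present; 3 new (d, c, w)
  "diczmsrwfc" → prefix "d" already present; 9 new (i, c, z, m, s, r, w, f, c)
  "dtqhl" → prefix "d" already present; 4 new (t, q, h, l)
  "dicznzzbewj" → prefix "dicz" already present; 7 new (n, z, z, b, e, w, j)
  "diczn" → prefix "diczn" already present; 0 new (none)
  "dcjcbtcti" → prefix "d" already present; 8 new (c, j, c, b, t, c, t, i)
  "derdkmrha" → prefix "derdkmrh" already present; 1 new (a)
  "lucnxqddz" → prefix "lucnxqdd" already present; 1 new (z)
  "denbjglk" → prefix "de" already present; 6 new (n, b, j, g, l, k)
  "derdkmrhv" → prefix "derdkmrhv" already present; 0 new (none)
  "derdkmahpmq" → prefix "derdkmah" already present; 3 new (p, m, q)
  "derdzoz" → prefix "derd" already present; 3 new (z, o, z)
  "derdkmahpmqh" → prefix "derdkmahpmq" already present; 1 new (h)
  "derdkmrhva" → prefix "derdkmrhv" already present; 1 new (a)
  "derhxfvqo" → prefix "derhx" already present; 4 new (f, v, q, o)
Total nodes = 11 + 11 + 6 + 3 + 1 + 5 + 3 + 9 + 4 + 7 + 0 + 8 + 1 + 1 + 6 + 0 + 3 + 3 + 1 + 1 + 4 = 88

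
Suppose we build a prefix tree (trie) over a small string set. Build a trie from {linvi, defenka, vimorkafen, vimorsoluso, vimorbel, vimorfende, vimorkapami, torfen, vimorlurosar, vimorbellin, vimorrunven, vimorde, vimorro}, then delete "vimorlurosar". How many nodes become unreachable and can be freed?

7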